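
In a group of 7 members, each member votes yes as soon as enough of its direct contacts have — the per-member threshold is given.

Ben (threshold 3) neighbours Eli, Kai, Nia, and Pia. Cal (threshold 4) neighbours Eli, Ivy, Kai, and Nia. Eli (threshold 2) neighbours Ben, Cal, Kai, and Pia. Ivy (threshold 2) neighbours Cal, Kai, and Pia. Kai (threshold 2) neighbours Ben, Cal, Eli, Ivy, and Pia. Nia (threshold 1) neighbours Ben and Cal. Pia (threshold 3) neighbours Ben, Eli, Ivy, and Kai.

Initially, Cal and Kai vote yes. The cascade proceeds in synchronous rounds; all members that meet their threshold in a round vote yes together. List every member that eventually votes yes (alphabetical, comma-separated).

Round 1 — Cal, Kai vote yes (initial).
Round 2 — checking thresholds:
  Ben: 1 of 4 neighbours < 3, below threshold.
  Eli: 2 of 4 neighbours ≥ 2, votes yes.
  Ivy: 2 of 3 neighbours ≥ 2, votes yes.
  Nia: 1 of 2 neighbours ≥ 1, votes yes.
  Pia: 1 of 4 neighbours < 3, below threshold.
Round 3 — checking thresholds:
  Ben: 3 of 4 neighbours ≥ 3, votes yes.
  Pia: 3 of 4 neighbours ≥ 3, votes yes.
Round 4 — no new yes votes; cascade stops.

Ben, Cal, Eli, Ivy, Kai, Nia, Pia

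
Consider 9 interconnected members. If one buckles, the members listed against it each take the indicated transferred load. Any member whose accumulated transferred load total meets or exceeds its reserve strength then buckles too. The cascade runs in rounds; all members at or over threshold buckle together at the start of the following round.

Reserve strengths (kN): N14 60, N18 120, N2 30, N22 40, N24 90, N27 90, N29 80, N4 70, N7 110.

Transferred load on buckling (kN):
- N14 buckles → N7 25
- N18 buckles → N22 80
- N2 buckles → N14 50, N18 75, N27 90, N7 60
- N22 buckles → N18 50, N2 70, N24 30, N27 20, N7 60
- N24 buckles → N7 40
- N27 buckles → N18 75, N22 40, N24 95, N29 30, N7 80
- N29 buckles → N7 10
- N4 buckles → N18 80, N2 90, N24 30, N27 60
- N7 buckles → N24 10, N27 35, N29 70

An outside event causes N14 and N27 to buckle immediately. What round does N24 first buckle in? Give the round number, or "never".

2

Round 1 — N14, N27 buckle (initial).
  N18: +75 → 75 < 120
  N22: +40 → 40 ≥ 40
  N24: +95 → 95 ≥ 90
  N29: +30 → 30 < 80
  N7: +25+80 → 105 < 110
Round 2 — N22, N24 buckle.
  N18: +50 → 125 ≥ 120
  N2: +70 → 70 ≥ 30
  N7: +60+40 → 205 ≥ 110
Round 3 — N18, N2, N7 buckle.
  N29: +70 → 100 ≥ 80
Round 4 — N29 buckles.
No further bucklings.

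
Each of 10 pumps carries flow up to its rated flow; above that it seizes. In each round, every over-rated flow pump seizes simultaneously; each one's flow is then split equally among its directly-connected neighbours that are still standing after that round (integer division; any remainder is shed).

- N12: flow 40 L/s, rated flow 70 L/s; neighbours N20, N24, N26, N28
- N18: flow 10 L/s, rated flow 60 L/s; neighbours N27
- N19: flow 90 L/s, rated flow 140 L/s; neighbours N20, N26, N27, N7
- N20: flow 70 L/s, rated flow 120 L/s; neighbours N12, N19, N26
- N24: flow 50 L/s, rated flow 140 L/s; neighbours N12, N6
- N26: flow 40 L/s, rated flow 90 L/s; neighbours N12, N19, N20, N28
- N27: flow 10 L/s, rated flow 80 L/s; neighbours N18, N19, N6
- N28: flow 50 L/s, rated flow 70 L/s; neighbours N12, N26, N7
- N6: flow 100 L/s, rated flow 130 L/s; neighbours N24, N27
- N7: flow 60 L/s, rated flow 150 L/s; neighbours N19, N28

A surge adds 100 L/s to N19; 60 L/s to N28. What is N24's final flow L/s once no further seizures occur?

88

Round 1 — N19 at 190 > 140; N28 at 110 > 70. N19, N28 seize.
  N19 sheds 190 L/s to N20, N26, N27, N7: 47 each (2 lost).
    N20: 70+47 = 117 ≤ 120
    N26: 40+47 = 87 ≤ 90
    N27: 10+47 = 57 ≤ 80
    N7: 60+47 = 107 ≤ 150
  N28 sheds 110 L/s to N12, N26, N7: 36 each (2 lost).
    N12: 40+36 = 76 > 70
    N26: 87+36 = 123 > 90
    N7: 107+36 = 143 ≤ 150
Round 2 — N12, N26 seize.
  N12 sheds 76 L/s to N20, N24: 38 each.
    N20: 117+38 = 155 > 120
    N24: 50+38 = 88 ≤ 140
  N26 sheds 123 L/s to N20: 123 each.
    N20: 155+123 = 278 > 120
Round 3 — N20 seizes.
  N20 sheds 278 L/s: no online neighbours, lost.
No further seizures.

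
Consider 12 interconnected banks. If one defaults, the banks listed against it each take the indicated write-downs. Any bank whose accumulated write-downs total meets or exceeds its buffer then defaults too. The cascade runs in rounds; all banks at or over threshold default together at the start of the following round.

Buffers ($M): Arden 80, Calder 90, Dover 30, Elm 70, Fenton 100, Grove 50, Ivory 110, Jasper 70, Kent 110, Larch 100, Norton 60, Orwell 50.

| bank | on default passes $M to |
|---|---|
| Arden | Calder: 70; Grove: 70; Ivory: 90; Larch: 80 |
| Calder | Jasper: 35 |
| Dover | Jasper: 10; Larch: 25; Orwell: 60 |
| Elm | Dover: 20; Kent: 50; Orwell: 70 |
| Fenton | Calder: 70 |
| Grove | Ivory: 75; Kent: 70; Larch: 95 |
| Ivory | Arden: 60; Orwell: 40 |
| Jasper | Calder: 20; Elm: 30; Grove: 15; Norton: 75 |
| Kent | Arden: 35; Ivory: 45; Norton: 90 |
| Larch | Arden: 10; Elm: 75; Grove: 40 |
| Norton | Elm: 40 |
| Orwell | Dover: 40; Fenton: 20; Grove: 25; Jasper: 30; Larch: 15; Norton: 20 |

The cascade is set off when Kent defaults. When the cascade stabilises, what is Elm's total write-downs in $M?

40

Round 1 — Kent defaults (initial).
  Arden: +35 → 35 < 80
  Ivory: +45 → 45 < 110
  Norton: +90 → 90 ≥ 60
Round 2 — Norton defaults.
  Elm: +40 → 40 < 70
No further defaults.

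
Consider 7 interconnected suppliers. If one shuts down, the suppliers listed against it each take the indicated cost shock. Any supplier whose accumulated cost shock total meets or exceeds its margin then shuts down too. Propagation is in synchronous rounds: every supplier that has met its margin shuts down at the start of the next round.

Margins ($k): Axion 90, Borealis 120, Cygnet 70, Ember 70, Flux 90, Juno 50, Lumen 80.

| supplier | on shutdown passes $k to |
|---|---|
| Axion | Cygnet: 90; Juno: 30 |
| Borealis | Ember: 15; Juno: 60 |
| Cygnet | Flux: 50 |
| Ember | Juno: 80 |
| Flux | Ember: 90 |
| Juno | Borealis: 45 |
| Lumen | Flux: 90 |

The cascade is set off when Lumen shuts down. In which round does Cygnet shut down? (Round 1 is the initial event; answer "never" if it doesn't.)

never

Round 1 — Lumen shuts down (initial).
  Flux: +90 → 90 ≥ 90
Round 2 — Flux shuts down.
  Ember: +90 → 90 ≥ 70
Round 3 — Ember shuts down.
  Juno: +80 → 80 ≥ 50
Round 4 — Juno shuts down.
  Borealis: +45 → 45 < 120
No further shutdowns.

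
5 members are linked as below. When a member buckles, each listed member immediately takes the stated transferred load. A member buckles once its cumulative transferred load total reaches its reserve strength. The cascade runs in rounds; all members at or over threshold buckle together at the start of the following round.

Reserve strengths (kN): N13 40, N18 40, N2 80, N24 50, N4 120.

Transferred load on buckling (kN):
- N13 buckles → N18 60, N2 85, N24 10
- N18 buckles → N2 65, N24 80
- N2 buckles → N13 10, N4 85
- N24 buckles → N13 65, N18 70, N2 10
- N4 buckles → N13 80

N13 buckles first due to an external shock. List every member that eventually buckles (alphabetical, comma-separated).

Round 1 — N13 buckles (initial).
  N18: +60 → 60 ≥ 40
  N2: +85 → 85 ≥ 80
  N24: +10 → 10 < 50
Round 2 — N18, N2 buckle.
  N24: +80 → 90 ≥ 50
  N4: +85 → 85 < 120
Round 3 — N24 buckles.
No further bucklings.

N13, N18, N2, N24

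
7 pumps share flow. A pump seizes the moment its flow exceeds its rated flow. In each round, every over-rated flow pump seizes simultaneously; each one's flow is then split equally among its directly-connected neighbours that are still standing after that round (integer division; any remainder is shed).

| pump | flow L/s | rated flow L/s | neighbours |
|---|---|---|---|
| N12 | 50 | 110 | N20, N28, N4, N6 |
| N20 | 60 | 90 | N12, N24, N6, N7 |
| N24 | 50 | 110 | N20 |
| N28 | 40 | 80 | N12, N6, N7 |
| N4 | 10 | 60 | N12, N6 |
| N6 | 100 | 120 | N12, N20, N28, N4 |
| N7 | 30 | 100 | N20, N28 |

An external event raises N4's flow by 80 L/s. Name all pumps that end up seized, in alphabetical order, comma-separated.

Round 1 — N4 at 90 > 60. N4 seizes.
  N4 sheds 90 L/s to N12, N6: 45 each.
    N12: 50+45 = 95 ≤ 110
    N6: 100+45 = 145 > 120
Round 2 — N6 seizes.
  N6 sheds 145 L/s to N12, N20, N28: 48 each (1 lost).
    N12: 95+48 = 143 > 110
    N20: 60+48 = 108 > 90
    N28: 40+48 = 88 > 80
Round 3 — N12, N20, N28 seize.
  N12 sheds 143 L/s: no online neighbours, lost.
  N20 sheds 108 L/s to N24, N7: 54 each.
    N24: 50+54 = 104 ≤ 110
    N7: 30+54 = 84 ≤ 100
  N28 sheds 88 L/s to N7: 88 each.
    N7: 84+88 = 172 > 100
Round 4 — N7 seizes.
  N7 sheds 172 L/s: no online neighbours, lost.
No further seizures.

N12, N20, N28, N4, N6, N7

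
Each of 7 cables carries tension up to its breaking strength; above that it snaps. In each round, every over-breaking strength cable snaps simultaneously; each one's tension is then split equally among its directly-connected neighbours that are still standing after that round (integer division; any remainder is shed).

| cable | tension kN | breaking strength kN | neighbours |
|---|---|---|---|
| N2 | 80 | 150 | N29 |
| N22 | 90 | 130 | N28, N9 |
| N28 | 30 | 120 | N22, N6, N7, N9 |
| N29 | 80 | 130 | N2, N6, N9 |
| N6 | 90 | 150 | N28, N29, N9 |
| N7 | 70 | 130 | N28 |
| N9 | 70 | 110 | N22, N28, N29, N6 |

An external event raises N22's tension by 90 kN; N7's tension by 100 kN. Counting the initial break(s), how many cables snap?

7

Round 1 — N22 at 180 > 130; N7 at 170 > 130. N22, N7 snap.
  N22 sheds 180 kN to N28, N9: 90 each.
    N28: 30+90 = 120 ≤ 120
    N9: 70+90 = 160 > 110
  N7 sheds 170 kN to N28: 170 each.
    N28: 120+170 = 290 > 120
Round 2 — N28, N9 snap.
  N28 sheds 290 kN to N6: 290 each.
    N6: 90+290 = 380 > 150
  N9 sheds 160 kN to N29, N6: 80 each.
    N29: 80+80 = 160 > 130
    N6: 380+80 = 460 > 150
Round 3 — N29, N6 snap.
  N29 sheds 160 kN to N2: 160 each.
    N2: 80+160 = 240 > 150
  N6 sheds 460 kN: no online neighbours, lost.
Round 4 — N2 snaps.
  N2 sheds 240 kN: no online neighbours, lost.
No further breaks.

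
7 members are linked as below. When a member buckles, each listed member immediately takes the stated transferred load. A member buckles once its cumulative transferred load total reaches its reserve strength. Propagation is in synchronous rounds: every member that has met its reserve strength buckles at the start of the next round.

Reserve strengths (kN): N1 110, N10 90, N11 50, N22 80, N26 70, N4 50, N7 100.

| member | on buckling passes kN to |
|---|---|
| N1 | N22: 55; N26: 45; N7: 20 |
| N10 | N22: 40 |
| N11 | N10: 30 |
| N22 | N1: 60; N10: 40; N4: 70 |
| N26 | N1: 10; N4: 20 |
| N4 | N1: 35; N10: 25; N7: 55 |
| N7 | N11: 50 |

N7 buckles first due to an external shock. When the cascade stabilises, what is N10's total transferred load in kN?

30

Round 1 — N7 buckles (initial).
  N11: +50 → 50 ≥ 50
Round 2 — N11 buckles.
  N10: +30 → 30 < 90
No further bucklings.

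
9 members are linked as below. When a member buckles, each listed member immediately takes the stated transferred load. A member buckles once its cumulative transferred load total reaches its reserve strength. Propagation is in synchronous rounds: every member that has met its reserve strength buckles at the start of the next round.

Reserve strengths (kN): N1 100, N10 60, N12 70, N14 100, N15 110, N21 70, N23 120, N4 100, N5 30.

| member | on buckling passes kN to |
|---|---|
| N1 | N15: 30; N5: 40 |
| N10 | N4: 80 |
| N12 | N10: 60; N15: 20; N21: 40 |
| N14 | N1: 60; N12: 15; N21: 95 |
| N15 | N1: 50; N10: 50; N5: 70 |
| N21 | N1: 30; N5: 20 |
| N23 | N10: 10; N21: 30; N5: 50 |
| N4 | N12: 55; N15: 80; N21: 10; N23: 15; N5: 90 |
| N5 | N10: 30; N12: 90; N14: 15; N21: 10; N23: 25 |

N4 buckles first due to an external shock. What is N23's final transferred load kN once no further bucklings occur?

Round 1 — N4 buckles (initial).
  N12: +55 → 55 < 70
  N15: +80 → 80 < 110
  N21: +10 → 10 < 70
  N23: +15 → 15 < 120
  N5: +90 → 90 ≥ 30
Round 2 — N5 buckles.
  N10: +30 → 30 < 60
  N12: +90 → 145 ≥ 70
  N14: +15 → 15 < 100
  N21: +10 → 20 < 70
  N23: +25 → 40 < 120
Round 3 — N12 buckles.
  N10: +60 → 90 ≥ 60
  N15: +20 → 100 < 110
  N21: +40 → 60 < 70
Round 4 — N10 buckles.
No further bucklings.

40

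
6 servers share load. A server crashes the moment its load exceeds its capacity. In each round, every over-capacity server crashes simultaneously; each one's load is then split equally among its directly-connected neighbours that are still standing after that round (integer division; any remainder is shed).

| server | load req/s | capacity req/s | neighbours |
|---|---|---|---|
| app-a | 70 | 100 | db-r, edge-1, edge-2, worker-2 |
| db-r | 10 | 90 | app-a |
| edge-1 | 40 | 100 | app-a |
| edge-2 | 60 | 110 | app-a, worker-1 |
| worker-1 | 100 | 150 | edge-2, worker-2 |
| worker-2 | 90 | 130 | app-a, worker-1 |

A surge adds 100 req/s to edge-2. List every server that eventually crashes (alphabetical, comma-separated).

app-a, edge-2, worker-1, worker-2

Round 1 — edge-2 at 160 > 110. edge-2 crashes.
  edge-2 sheds 160 req/s to app-a, worker-1: 80 each.
    app-a: 70+80 = 150 > 100
    worker-1: 100+80 = 180 > 150
Round 2 — app-a, worker-1 crash.
  app-a sheds 150 req/s to db-r, edge-1, worker-2: 50 each.
    db-r: 10+50 = 60 ≤ 90
    edge-1: 40+50 = 90 ≤ 100
    worker-2: 90+50 = 140 > 130
  worker-1 sheds 180 req/s to worker-2: 180 each.
    worker-2: 140+180 = 320 > 130
Round 3 — worker-2 crashes.
  worker-2 sheds 320 req/s: no online neighbours, lost.
No further crashes.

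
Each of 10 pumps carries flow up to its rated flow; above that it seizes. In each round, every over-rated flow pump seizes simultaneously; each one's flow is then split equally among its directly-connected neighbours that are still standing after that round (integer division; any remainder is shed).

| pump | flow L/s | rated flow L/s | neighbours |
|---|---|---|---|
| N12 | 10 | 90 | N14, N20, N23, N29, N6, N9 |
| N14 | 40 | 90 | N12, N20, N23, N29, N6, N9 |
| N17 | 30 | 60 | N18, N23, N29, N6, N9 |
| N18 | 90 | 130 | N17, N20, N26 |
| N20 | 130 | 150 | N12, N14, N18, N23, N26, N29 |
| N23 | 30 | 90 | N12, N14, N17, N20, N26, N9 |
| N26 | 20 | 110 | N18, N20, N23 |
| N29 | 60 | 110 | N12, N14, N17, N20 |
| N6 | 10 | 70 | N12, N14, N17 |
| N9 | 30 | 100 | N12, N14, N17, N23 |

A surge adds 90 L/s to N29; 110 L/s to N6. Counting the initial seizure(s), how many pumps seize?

Round 1 — N29 at 150 > 110; N6 at 120 > 70. N29, N6 seize.
  N29 sheds 150 L/s to N12, N14, N17, N20: 37 each (2 lost).
    N12: 10+37 = 47 ≤ 90
    N14: 40+37 = 77 ≤ 90
    N17: 30+37 = 67 > 60
    N20: 130+37 = 167 > 150
  N6 sheds 120 L/s to N12, N14, N17: 40 each.
    N12: 47+40 = 87 ≤ 90
    N14: 77+40 = 117 > 90
    N17: 67+40 = 107 > 60
Round 2 — N14, N17, N20 seize.
  N14 sheds 117 L/s to N12, N23, N9: 39 each.
    N12: 87+39 = 126 > 90
    N23: 30+39 = 69 ≤ 90
    N9: 30+39 = 69 ≤ 100
  N17 sheds 107 L/s to N18, N23, N9: 35 each (2 lost).
    N18: 90+35 = 125 ≤ 130
    N23: 69+35 = 104 > 90
    N9: 69+35 = 104 > 100
  N20 sheds 167 L/s to N12, N18, N23, N26: 41 each (3 lost).
    N12: 126+41 = 167 > 90
    N18: 125+41 = 166 > 130
    N23: 104+41 = 145 > 90
    N26: 20+41 = 61 ≤ 110
Round 3 — N12, N18, N23, N9 seize.
  N12 sheds 167 L/s: no online neighbours, lost.
  N18 sheds 166 L/s to N26: 166 each.
    N26: 61+166 = 227 > 110
  N23 sheds 145 L/s to N26: 145 each.
    N26: 227+145 = 372 > 110
  N9 sheds 104 L/s: no online neighbours, lost.
Round 4 — N26 seizes.
  N26 sheds 372 L/s: no online neighbours, lost.
No further seizures.

10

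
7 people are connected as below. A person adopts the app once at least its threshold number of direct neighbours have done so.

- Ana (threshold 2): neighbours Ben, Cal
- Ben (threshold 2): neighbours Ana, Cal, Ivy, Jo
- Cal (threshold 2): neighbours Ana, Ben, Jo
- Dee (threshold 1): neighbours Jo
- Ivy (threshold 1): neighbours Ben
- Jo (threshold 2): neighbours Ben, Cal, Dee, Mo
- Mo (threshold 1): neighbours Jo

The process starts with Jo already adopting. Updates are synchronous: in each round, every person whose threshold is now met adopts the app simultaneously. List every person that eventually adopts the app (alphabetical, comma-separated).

Round 1 — Jo adopts the app (initial).
Round 2 — checking thresholds:
  Ben: 1 of 4 neighbours < 2, not yet.
  Cal: 1 of 3 neighbours < 2, not yet.
  Dee: 1 of 1 neighbours ≥ 1, adopts the app.
  Mo: 1 of 1 neighbours ≥ 1, adopts the app.
Round 3 — no new adoptions; cascade stops.

Dee, Jo, Mo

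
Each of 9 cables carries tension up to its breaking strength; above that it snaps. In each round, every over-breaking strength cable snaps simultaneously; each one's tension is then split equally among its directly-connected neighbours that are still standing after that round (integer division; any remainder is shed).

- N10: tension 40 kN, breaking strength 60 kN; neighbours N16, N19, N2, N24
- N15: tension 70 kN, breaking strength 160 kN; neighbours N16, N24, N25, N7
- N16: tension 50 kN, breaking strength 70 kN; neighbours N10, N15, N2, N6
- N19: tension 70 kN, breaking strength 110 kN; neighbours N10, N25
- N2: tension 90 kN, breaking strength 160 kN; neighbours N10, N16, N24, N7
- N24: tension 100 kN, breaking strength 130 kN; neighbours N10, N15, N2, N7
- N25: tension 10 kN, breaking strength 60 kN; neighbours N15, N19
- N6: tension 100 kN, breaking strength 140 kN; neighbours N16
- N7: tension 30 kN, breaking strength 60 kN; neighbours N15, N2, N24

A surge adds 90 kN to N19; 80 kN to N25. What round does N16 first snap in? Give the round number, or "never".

3

Round 1 — N19 at 160 > 110; N25 at 90 > 60. N19, N25 snap.
  N19 sheds 160 kN to N10: 160 each.
    N10: 40+160 = 200 > 60
  N25 sheds 90 kN to N15: 90 each.
    N15: 70+90 = 160 ≤ 160
Round 2 — N10 snaps.
  N10 sheds 200 kN to N16, N2, N24: 66 each (2 lost).
    N16: 50+66 = 116 > 70
    N2: 90+66 = 156 ≤ 160
    N24: 100+66 = 166 > 130
Round 3 — N16, N24 snap.
  N16 sheds 116 kN to N15, N2, N6: 38 each (2 lost).
    N15: 160+38 = 198 > 160
    N2: 156+38 = 194 > 160
    N6: 100+38 = 138 ≤ 140
  N24 sheds 166 kN to N15, N2, N7: 55 each (1 lost).
    N15: 198+55 = 253 > 160
    N2: 194+55 = 249 > 160
    N7: 30+55 = 85 > 60
Round 4 — N15, N2, N7 snap.
  N15 sheds 253 kN: no online neighbours, lost.
  N2 sheds 249 kN: no online neighbours, lost.
  N7 sheds 85 kN: no online neighbours, lost.
No further breaks.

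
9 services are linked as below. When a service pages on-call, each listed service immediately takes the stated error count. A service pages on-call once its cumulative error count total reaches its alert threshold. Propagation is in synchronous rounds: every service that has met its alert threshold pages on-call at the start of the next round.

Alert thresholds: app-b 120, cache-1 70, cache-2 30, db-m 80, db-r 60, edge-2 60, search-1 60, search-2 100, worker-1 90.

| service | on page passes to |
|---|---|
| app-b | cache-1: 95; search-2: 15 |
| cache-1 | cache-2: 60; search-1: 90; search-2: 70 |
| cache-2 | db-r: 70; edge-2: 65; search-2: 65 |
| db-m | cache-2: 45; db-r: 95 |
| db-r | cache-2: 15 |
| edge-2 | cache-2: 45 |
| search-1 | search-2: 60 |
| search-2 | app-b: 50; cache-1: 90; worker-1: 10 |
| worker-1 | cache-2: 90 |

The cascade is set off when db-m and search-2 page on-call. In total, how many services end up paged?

Round 1 — db-m, search-2 page on-call (initial).
  app-b: +50 → 50 < 120
  cache-1: +90 → 90 ≥ 70
  cache-2: +45 → 45 ≥ 30
  db-r: +95 → 95 ≥ 60
  worker-1: +10 → 10 < 90
Round 2 — cache-1, cache-2, db-r page on-call.
  edge-2: +65 → 65 ≥ 60
  search-1: +90 → 90 ≥ 60
Round 3 — edge-2, search-1 page on-call.
No further pages.

7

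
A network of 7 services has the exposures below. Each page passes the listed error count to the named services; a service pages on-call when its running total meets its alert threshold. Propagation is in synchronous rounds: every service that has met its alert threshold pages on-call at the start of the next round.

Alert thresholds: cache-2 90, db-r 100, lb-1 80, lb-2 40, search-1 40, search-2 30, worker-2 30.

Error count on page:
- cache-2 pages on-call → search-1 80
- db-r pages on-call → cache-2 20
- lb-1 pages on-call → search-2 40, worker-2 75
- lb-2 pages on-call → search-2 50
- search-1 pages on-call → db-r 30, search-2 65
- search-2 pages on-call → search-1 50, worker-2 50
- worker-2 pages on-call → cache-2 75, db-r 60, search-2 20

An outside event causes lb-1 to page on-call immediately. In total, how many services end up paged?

Round 1 — lb-1 pages on-call (initial).
  search-2: +40 → 40 ≥ 30
  worker-2: +75 → 75 ≥ 30
Round 2 — search-2, worker-2 page on-call.
  cache-2: +75 → 75 < 90
  db-r: +60 → 60 < 100
  search-1: +50 → 50 ≥ 40
Round 3 — search-1 pages on-call.
  db-r: +30 → 90 < 100
No further pages.

4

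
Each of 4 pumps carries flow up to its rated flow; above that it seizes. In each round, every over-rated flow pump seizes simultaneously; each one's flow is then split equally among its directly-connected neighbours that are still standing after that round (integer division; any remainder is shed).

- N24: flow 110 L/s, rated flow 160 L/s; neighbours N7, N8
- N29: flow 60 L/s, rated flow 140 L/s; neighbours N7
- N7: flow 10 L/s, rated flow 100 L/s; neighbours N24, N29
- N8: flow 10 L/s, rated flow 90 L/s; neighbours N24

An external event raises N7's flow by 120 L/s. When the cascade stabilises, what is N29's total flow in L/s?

Round 1 — N7 at 130 > 100. N7 seizes.
  N7 sheds 130 L/s to N24, N29: 65 each.
    N24: 110+65 = 175 > 160
    N29: 60+65 = 125 ≤ 140
Round 2 — N24 seizes.
  N24 sheds 175 L/s to N8: 175 each.
    N8: 10+175 = 185 > 90
Round 3 — N8 seizes.
  N8 sheds 185 L/s: no online neighbours, lost.
No further seizures.

125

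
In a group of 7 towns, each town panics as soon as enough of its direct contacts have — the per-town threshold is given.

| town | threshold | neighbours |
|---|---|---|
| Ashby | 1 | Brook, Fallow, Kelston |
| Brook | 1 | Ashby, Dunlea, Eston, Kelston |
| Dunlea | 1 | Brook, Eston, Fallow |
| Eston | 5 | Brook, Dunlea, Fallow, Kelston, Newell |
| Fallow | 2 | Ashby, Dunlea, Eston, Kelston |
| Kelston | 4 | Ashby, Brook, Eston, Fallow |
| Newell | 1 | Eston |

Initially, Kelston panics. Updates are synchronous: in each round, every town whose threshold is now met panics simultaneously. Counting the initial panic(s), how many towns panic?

Round 1 — Kelston panics (initial).
Round 2 — checking thresholds:
  Ashby: 1 of 3 neighbours ≥ 1, panics.
  Brook: 1 of 4 neighbours ≥ 1, panics.
  Eston: 1 of 5 neighbours < 5, below threshold.
  Fallow: 1 of 4 neighbours < 2, below threshold.
Round 3 — checking thresholds:
  Dunlea: 1 of 3 neighbours ≥ 1, panics.
  Eston: 2 of 5 neighbours < 5, below threshold.
  Fallow: 2 of 4 neighbours ≥ 2, panics.
Round 4 — no new panics; cascade stops.

5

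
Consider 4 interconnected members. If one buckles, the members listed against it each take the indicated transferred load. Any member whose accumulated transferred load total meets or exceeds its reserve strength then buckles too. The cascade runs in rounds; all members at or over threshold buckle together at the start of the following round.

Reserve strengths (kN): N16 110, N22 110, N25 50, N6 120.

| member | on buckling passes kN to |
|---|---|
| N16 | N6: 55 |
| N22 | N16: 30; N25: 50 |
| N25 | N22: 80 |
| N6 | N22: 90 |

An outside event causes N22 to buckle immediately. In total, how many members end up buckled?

2

Round 1 — N22 buckles (initial).
  N16: +30 → 30 < 110
  N25: +50 → 50 ≥ 50
Round 2 — N25 buckles.
No further bucklings.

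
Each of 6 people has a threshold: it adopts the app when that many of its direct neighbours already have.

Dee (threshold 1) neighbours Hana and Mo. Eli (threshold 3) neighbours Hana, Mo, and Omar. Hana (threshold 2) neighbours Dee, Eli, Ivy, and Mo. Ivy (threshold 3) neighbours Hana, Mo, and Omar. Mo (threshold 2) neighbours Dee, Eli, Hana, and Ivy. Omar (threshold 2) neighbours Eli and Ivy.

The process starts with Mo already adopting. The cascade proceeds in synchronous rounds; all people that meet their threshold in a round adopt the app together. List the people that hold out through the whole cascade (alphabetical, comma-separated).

Eli, Ivy, Omar

Round 1 — Mo adopts the app (initial).
Round 2 — checking thresholds:
  Dee: 1 of 2 neighbours ≥ 1, adopts the app.
  Eli: 1 of 3 neighbours < 3, holds.
  Hana: 1 of 4 neighbours < 2, holds.
  Ivy: 1 of 3 neighbours < 3, holds.
Round 3 — checking thresholds:
  Eli: 1 of 3 neighbours < 3, holds.
  Hana: 2 of 4 neighbours ≥ 2, adopts the app.
  Ivy: 1 of 3 neighbours < 3, holds.
Round 4 — no new adoptions; cascade stops.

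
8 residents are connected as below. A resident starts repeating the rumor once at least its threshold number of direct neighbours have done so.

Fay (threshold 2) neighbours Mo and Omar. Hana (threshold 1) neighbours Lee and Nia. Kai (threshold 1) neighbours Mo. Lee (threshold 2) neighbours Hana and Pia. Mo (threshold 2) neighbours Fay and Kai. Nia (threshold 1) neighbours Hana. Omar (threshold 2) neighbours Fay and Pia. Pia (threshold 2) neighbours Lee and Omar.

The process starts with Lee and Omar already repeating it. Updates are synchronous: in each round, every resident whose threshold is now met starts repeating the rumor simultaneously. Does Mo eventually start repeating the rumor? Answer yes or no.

Round 1 — Lee, Omar start repeating the rumor (initial).
Round 2 — checking thresholds:
  Fay: 1 of 2 neighbours < 2, below threshold.
  Hana: 1 of 2 neighbours ≥ 1, starts repeating the rumor.
  Pia: 2 of 2 neighbours ≥ 2, starts repeating the rumor.
Round 3 — checking thresholds:
  Fay: 1 of 2 neighbours < 2, below threshold.
  Nia: 1 of 1 neighbours ≥ 1, starts repeating the rumor.
Round 4 — no new spreads; cascade stops.

no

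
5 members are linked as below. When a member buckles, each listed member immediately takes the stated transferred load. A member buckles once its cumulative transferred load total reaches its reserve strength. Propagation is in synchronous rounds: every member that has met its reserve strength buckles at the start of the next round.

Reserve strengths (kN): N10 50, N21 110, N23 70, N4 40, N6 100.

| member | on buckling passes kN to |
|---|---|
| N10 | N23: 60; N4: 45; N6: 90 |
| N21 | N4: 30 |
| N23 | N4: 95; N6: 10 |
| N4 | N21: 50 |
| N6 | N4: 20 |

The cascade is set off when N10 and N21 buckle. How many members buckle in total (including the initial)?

3

Round 1 — N10, N21 buckle (initial).
  N23: +60 → 60 < 70
  N4: +45+30 → 75 ≥ 40
  N6: +90 → 90 < 100
Round 2 — N4 buckles.
No further bucklings.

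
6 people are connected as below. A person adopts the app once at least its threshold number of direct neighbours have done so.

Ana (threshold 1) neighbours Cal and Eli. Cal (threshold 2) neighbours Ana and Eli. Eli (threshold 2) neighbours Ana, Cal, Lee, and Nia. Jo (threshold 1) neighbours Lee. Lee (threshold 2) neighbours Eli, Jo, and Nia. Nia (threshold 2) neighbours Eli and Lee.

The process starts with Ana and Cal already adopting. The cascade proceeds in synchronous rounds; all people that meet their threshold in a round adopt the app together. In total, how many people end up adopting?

Round 1 — Ana, Cal adopt the app (initial).
Round 2 — checking thresholds:
  Eli: 2 of 4 neighbours ≥ 2, adopts the app.
Round 3 — no new adoptions; cascade stops.

3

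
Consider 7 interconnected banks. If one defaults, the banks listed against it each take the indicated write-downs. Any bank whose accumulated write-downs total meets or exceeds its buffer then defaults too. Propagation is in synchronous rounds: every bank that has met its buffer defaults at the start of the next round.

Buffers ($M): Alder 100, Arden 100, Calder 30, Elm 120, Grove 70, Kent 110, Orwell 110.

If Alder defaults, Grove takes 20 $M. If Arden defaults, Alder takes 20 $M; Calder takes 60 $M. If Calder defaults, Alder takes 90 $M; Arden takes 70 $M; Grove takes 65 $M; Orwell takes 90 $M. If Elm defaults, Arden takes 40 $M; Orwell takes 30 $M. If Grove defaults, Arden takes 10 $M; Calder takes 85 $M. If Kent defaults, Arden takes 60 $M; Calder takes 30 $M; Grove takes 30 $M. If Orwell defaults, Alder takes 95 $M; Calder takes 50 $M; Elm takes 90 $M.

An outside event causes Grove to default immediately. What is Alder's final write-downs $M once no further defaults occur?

90

Round 1 — Grove defaults (initial).
  Arden: +10 → 10 < 100
  Calder: +85 → 85 ≥ 30
Round 2 — Calder defaults.
  Alder: +90 → 90 < 100
  Arden: +70 → 80 < 100
  Orwell: +90 → 90 < 110
No further defaults.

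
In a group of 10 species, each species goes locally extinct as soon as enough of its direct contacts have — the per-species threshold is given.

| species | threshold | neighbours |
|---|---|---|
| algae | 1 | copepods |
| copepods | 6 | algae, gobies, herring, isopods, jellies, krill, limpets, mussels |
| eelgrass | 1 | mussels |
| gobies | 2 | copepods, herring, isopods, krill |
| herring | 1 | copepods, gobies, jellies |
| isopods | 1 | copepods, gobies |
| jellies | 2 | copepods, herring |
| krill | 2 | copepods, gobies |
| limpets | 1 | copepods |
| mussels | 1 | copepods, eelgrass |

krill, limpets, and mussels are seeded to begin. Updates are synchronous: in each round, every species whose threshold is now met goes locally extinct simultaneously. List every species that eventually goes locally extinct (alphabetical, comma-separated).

eelgrass, krill, limpets, mussels

Round 1 — krill, limpets, mussels go locally extinct (initial).
Round 2 — checking thresholds:
  copepods: 3 of 8 neighbours < 6, not yet.
  eelgrass: 1 of 1 neighbours ≥ 1, goes locally extinct.
  gobies: 1 of 4 neighbours < 2, not yet.
Round 3 — no new extinctions; cascade stops.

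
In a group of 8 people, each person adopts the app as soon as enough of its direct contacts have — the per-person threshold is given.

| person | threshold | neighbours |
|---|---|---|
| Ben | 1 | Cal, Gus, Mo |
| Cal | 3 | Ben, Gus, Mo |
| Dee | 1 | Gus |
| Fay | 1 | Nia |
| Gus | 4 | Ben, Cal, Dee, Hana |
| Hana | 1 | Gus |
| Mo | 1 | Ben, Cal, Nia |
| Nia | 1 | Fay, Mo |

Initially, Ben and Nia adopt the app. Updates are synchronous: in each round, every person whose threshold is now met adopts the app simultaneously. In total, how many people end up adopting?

Round 1 — Ben, Nia adopt the app (initial).
Round 2 — checking thresholds:
  Cal: 1 of 3 neighbours < 3, holds.
  Fay: 1 of 1 neighbours ≥ 1, adopts the app.
  Gus: 1 of 4 neighbours < 4, holds.
  Mo: 2 of 3 neighbours ≥ 1, adopts the app.
Round 3 — no new adoptions; cascade stops.

4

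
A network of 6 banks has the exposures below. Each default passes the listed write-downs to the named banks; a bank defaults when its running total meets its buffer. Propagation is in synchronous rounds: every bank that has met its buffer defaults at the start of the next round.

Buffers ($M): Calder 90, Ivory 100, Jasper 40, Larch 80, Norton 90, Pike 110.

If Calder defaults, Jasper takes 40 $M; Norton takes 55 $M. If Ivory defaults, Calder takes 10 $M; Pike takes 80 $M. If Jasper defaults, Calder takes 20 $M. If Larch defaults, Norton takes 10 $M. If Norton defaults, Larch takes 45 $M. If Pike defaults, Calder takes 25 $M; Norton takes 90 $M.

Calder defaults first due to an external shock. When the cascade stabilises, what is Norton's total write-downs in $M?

55

Round 1 — Calder defaults (initial).
  Jasper: +40 → 40 ≥ 40
  Norton: +55 → 55 < 90
Round 2 — Jasper defaults.
No further defaults.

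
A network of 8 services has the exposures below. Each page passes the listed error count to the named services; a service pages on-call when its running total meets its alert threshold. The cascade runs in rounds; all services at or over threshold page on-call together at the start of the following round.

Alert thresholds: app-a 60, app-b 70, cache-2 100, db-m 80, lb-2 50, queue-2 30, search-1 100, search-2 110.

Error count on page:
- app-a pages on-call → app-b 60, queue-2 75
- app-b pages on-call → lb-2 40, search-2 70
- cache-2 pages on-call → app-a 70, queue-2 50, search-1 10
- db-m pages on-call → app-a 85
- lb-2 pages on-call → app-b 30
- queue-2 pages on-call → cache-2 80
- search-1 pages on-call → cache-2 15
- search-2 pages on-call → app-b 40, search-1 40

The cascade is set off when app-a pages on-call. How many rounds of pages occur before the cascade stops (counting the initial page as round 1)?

Round 1 — app-a pages on-call (initial).
  app-b: +60 → 60 < 70
  queue-2: +75 → 75 ≥ 30
Round 2 — queue-2 pages on-call.
  cache-2: +80 → 80 < 100
No further pages.

2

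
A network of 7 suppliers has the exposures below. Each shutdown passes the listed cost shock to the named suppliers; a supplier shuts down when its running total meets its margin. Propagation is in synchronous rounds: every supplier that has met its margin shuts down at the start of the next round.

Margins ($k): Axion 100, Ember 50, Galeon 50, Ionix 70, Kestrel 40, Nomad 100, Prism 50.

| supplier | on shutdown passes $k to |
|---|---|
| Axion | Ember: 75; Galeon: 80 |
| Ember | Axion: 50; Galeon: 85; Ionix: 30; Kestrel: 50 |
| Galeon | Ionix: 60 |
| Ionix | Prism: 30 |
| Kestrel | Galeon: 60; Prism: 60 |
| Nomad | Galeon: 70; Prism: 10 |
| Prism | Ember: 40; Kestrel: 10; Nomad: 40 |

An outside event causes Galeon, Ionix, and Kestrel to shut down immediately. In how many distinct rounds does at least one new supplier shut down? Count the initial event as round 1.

2

Round 1 — Galeon, Ionix, Kestrel shut down (initial).
  Prism: +30+60 → 90 ≥ 50
Round 2 — Prism shuts down.
  Ember: +40 → 40 < 50
  Nomad: +40 → 40 < 100
No further shutdowns.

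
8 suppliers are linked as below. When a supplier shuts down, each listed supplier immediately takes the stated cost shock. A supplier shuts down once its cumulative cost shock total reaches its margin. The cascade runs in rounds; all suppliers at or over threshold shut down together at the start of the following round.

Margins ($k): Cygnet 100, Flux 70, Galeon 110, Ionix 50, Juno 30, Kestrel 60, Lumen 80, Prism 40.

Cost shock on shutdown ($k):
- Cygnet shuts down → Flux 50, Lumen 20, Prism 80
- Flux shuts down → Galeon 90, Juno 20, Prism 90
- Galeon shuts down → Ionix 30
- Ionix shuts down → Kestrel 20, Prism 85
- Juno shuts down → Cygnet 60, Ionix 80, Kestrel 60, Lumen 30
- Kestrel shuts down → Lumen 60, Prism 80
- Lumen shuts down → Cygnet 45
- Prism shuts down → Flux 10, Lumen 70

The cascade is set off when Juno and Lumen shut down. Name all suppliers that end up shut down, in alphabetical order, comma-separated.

Round 1 — Juno, Lumen shut down (initial).
  Cygnet: +60+45 → 105 ≥ 100
  Ionix: +80 → 80 ≥ 50
  Kestrel: +60 → 60 ≥ 60
Round 2 — Cygnet, Ionix, Kestrel shut down.
  Flux: +50 → 50 < 70
  Prism: +80+85+80 → 245 ≥ 40
Round 3 — Prism shuts down.
  Flux: +10 → 60 < 70
No further shutdowns.

Cygnet, Ionix, Juno, Kestrel, Lumen, Prism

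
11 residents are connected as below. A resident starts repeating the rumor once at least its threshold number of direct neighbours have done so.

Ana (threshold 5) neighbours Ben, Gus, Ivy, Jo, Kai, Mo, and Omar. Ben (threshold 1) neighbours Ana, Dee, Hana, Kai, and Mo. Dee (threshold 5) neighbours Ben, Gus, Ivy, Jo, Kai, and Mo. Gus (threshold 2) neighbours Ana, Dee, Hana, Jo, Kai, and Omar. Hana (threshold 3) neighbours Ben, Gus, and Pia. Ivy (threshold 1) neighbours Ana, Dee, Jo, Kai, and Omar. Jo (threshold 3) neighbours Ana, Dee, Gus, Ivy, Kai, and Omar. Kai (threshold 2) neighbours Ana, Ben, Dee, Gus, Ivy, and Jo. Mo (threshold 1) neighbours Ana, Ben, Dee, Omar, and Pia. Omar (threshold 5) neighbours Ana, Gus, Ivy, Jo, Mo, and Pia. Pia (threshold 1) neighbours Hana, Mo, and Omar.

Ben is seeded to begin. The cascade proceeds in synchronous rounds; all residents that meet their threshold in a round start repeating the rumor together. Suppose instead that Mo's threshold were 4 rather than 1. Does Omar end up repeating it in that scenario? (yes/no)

With Mo's threshold at 4:
Round 1 — Ben starts repeating the rumor (initial).
Round 2 — no new spreads; cascade stops.

no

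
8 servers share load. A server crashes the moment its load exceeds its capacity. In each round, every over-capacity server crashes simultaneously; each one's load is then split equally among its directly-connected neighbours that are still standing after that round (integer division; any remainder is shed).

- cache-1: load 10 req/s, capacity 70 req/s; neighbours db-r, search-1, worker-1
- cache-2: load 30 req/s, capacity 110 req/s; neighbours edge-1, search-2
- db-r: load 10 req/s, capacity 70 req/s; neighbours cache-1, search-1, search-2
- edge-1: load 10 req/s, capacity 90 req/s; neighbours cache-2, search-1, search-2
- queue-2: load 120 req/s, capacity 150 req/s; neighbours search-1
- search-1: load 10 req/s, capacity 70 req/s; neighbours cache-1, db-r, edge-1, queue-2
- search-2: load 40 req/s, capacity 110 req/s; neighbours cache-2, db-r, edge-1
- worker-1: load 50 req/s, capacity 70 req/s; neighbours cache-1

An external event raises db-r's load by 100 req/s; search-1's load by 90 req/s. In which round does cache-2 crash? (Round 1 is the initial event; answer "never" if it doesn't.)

never

Round 1 — db-r at 110 > 70; search-1 at 100 > 70. db-r, search-1 crash.
  db-r sheds 110 req/s to cache-1, search-2: 55 each.
    cache-1: 10+55 = 65 ≤ 70
    search-2: 40+55 = 95 ≤ 110
  search-1 sheds 100 req/s to cache-1, edge-1, queue-2: 33 each (1 lost).
    cache-1: 65+33 = 98 > 70
    edge-1: 10+33 = 43 ≤ 90
    queue-2: 120+33 = 153 > 150
Round 2 — cache-1, queue-2 crash.
  cache-1 sheds 98 req/s to worker-1: 98 each.
    worker-1: 50+98 = 148 > 70
  queue-2 sheds 153 req/s: no online neighbours, lost.
Round 3 — worker-1 crashes.
  worker-1 sheds 148 req/s: no online neighbours, lost.
No further crashes.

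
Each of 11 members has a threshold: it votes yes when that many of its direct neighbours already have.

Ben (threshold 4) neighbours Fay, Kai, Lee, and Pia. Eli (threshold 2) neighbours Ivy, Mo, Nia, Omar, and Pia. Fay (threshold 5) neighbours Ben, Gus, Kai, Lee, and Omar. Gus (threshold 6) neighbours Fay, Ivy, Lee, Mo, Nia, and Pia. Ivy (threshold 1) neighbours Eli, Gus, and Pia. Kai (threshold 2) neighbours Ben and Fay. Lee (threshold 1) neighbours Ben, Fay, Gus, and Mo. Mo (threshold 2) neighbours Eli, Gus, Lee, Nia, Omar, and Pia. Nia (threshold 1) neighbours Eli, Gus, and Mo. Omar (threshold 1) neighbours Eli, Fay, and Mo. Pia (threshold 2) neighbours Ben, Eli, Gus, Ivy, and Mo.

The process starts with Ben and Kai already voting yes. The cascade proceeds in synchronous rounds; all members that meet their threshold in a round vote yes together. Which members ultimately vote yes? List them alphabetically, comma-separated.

Round 1 — Ben, Kai vote yes (initial).
Round 2 — checking thresholds:
  Fay: 2 of 5 neighbours < 5, not yet.
  Lee: 1 of 4 neighbours ≥ 1, votes yes.
  Pia: 1 of 5 neighbours < 2, not yet.
Round 3 — no new yes votes; cascade stops.

Ben, Kai, Lee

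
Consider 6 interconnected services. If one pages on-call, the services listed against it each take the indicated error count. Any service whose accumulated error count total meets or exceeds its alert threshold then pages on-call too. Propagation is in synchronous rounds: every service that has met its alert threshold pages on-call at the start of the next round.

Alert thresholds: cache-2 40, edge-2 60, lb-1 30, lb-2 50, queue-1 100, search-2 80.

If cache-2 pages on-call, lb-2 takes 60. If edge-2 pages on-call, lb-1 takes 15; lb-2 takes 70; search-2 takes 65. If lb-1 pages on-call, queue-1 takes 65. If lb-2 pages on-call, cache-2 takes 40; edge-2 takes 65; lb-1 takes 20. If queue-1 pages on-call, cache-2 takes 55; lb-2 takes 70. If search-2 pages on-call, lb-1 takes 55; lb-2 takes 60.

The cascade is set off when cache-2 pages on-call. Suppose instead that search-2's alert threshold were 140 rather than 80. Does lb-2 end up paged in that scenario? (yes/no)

With search-2's alert threshold at 140:
Round 1 — cache-2 pages on-call (initial).
  lb-2: +60 → 60 ≥ 50
Round 2 — lb-2 pages on-call.
  edge-2: +65 → 65 ≥ 60
  lb-1: +20 → 20 < 30
Round 3 — edge-2 pages on-call.
  lb-1: +15 → 35 ≥ 30
  search-2: +65 → 65 < 140
Round 4 — lb-1 pages on-call.
  queue-1: +65 → 65 < 100
No further pages.

yes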